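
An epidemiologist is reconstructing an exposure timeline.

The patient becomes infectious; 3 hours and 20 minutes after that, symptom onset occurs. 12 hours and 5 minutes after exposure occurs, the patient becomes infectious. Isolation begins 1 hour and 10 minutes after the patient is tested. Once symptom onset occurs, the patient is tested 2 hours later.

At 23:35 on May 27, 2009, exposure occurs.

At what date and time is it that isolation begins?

Exposure occurs: 23:35 May 27, 2009.
The patient becomes infectious: 23:35 May 27, 2009 + 12h05m = 11:40 May 28, 2009.
Symptom onset occurs: 11:40 May 28, 2009 + 3h20m = 15:00 May 28, 2009.
The patient is tested: 15:00 May 28, 2009 + 2h = 17:00 May 28, 2009.
Isolation begins: 17:00 May 28, 2009 + 1h10m = 18:10 May 28, 2009.

18:10 on May 28, 2009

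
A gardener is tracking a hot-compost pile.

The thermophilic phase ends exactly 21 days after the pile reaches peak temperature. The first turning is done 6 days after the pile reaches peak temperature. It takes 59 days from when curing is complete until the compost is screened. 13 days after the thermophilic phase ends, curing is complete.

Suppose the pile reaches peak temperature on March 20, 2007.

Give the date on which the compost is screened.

The pile reaches peak temperature: Mar 20, 2007.
The thermophilic phase ends: Mar 20, 2007 + 21 days = Apr 10, 2007.
Curing is complete: Apr 10, 2007 + 13 days = Apr 23, 2007.
The compost is screened: Apr 23, 2007 + 59 days = Jun 21, 2007.

June 21, 2007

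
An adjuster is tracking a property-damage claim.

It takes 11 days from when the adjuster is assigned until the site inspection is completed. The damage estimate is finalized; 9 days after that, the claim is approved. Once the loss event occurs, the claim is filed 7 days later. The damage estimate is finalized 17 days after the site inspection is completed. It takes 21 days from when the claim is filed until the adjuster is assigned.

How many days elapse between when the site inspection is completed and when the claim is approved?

26 days

Causal path: the site inspection is completed → the damage estimate is finalized → the claim is approved.
Total delay along the path: 17 + 9 = 26 days.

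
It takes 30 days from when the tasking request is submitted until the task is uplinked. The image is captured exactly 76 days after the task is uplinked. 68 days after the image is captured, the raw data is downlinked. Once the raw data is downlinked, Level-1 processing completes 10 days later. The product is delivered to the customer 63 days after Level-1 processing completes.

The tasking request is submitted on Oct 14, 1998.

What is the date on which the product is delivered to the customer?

The tasking request is submitted: Oct 14, 1998.
The task is uplinked: Oct 14, 1998 + 30 days = Nov 13, 1998.
The image is captured: Nov 13, 1998 + 76 days = Jan 28, 1999.
The raw data is downlinked: Jan 28, 1999 + 68 days = Apr 6, 1999.
Level-1 processing completes: Apr 6, 1999 + 10 days = Apr 16, 1999.
The product is delivered to the customer: Apr 16, 1999 + 63 days = Jun 18, 1999.

Jun 18, 1999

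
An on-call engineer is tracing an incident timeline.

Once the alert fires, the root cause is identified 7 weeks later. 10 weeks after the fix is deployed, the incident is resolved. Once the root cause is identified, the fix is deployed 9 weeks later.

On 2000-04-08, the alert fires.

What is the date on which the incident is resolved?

The alert fires: Apr 8, 2000.
The root cause is identified: Apr 8, 2000 + 7 weeks = May 27, 2000.
The fix is deployed: May 27, 2000 + 9 weeks = Jul 29, 2000.
The incident is resolved: Jul 29, 2000 + 10 weeks = Oct 7, 2000.

2000-10-07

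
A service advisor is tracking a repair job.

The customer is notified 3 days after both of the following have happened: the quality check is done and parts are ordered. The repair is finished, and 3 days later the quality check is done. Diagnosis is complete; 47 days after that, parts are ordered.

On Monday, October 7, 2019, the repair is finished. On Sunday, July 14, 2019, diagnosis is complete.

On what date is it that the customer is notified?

The repair is finished: Oct 7, 2019.
The quality check is done: Oct 7, 2019 + 3 days = Oct 10, 2019.
Diagnosis is complete: Jul 14, 2019.
Parts are ordered: Jul 14, 2019 + 47 days = Aug 30, 2019.
Both prerequisites met — the quality check is done (Oct 10, 2019), parts are ordered (Aug 30, 2019); the later is Oct 10, 2019.
The customer is notified: Oct 10, 2019 + 3 days = Oct 13, 2019.

Sunday, October 13, 2019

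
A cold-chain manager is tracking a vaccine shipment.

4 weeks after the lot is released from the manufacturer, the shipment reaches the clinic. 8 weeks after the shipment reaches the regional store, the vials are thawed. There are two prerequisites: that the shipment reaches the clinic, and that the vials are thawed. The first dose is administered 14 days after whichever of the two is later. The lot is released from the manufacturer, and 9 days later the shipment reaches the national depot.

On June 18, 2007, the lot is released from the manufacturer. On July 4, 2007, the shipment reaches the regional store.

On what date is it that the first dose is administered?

The lot is released from the manufacturer: Jun 18, 2007.
The shipment reaches the clinic: Jun 18, 2007 + 4 weeks = Jul 16, 2007.
The shipment reaches the regional store: Jul 4, 2007.
The vials are thawed: Jul 4, 2007 + 8 weeks = Aug 29, 2007.
Both prerequisites met — the shipment reaches the clinic (Jul 16, 2007), the vials are thawed (Aug 29, 2007); the later is Aug 29, 2007.
The first dose is administered: Aug 29, 2007 + 14 days = Sep 12, 2007.

September 12, 2007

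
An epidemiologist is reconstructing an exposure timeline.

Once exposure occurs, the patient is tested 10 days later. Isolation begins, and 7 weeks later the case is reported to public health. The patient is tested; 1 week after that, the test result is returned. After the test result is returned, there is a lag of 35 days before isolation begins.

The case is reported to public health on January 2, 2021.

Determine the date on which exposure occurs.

September 23, 2020

The case is reported to public health: Jan 2, 2021.
Isolation begins: Jan 2, 2021 − 7 weeks = Nov 14, 2020.
The test result is returned: Nov 14, 2020 − 35 days = Oct 10, 2020.
The patient is tested: Oct 10, 2020 − 1 week = Oct 3, 2020.
Exposure occurs: Oct 3, 2020 − 10 days = Sep 23, 2020.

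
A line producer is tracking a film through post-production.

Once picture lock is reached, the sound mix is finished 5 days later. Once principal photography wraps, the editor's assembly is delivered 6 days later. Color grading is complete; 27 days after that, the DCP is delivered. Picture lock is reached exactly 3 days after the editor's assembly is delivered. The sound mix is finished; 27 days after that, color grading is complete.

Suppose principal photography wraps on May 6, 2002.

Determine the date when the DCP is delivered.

Jul 13, 2002

Principal photography wraps: May 6, 2002.
The editor's assembly is delivered: May 6, 2002 + 6 days = May 12, 2002.
Picture lock is reached: May 12, 2002 + 3 days = May 15, 2002.
The sound mix is finished: May 15, 2002 + 5 days = May 20, 2002.
Color grading is complete: May 20, 2002 + 27 days = Jun 16, 2002.
The DCP is delivered: Jun 16, 2002 + 27 days = Jul 13, 2002.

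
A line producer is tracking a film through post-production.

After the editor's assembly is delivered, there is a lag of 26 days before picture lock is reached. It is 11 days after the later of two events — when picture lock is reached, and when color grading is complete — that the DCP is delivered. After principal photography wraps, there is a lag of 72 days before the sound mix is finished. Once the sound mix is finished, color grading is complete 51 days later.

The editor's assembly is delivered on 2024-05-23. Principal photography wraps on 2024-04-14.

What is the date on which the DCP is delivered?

2024-08-26

The editor's assembly is delivered: May 23, 2024.
Picture lock is reached: May 23, 2024 + 26 days = Jun 18, 2024.
Principal photography wraps: Apr 14, 2024.
The sound mix is finished: Apr 14, 2024 + 72 days = Jun 25, 2024.
Color grading is complete: Jun 25, 2024 + 51 days = Aug 15, 2024.
Both prerequisites met — picture lock is reached (Jun 18, 2024), color grading is complete (Aug 15, 2024); the later is Aug 15, 2024.
The DCP is delivered: Aug 15, 2024 + 11 days = Aug 26, 2024.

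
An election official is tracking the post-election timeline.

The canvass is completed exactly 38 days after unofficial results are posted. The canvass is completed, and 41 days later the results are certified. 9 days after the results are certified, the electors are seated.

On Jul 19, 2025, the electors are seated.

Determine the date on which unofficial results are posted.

Apr 22, 2025

The electors are seated: Jul 19, 2025.
The results are certified: Jul 19, 2025 − 9 days = Jul 10, 2025.
The canvass is completed: Jul 10, 2025 − 41 days = May 30, 2025.
Unofficial results are posted: May 30, 2025 − 38 days = Apr 22, 2025.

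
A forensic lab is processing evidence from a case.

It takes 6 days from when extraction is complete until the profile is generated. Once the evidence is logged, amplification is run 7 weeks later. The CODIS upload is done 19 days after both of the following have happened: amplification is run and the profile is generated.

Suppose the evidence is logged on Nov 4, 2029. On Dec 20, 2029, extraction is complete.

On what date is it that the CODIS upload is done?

Jan 14, 2030

The evidence is logged: Nov 4, 2029.
Amplification is run: Nov 4, 2029 + 7 weeks = Dec 23, 2029.
Extraction is complete: Dec 20, 2029.
The profile is generated: Dec 20, 2029 + 6 days = Dec 26, 2029.
Both prerequisites met — amplification is run (Dec 23, 2029), the profile is generated (Dec 26, 2029); the later is Dec 26, 2029.
The CODIS upload is done: Dec 26, 2029 + 19 days = Jan 14, 2030.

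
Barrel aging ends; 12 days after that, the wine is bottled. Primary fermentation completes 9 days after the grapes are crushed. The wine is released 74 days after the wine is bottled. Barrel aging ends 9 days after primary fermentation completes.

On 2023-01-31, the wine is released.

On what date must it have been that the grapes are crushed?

The wine is released: Jan 31, 2023.
The wine is bottled: Jan 31, 2023 − 74 days = Nov 18, 2022.
Barrel aging ends: Nov 18, 2022 − 12 days = Nov 6, 2022.
Primary fermentation completes: Nov 6, 2022 − 9 days = Oct 28, 2022.
The grapes are crushed: Oct 28, 2022 − 9 days = Oct 19, 2022.

2022-10-19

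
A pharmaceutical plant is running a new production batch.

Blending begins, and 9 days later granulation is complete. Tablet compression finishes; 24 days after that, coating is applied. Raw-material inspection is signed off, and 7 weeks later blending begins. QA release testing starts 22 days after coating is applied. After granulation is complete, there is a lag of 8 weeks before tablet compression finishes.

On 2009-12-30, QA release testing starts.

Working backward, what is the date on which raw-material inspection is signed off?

QA release testing starts: Dec 30, 2009.
Coating is applied: Dec 30, 2009 − 22 days = Dec 8, 2009.
Tablet compression finishes: Dec 8, 2009 − 24 days = Nov 14, 2009.
Granulation is complete: Nov 14, 2009 − 8 weeks = Sep 19, 2009.
Blending begins: Sep 19, 2009 − 9 days = Sep 10, 2009.
Raw-material inspection is signed off: Sep 10, 2009 − 7 weeks = Jul 23, 2009.

2009-07-23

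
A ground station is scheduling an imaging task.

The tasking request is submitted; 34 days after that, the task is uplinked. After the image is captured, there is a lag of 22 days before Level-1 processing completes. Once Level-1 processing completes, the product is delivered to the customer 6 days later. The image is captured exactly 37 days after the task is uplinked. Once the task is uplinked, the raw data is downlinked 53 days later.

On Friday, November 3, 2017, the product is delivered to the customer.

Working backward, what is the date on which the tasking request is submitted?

Thursday, July 27, 2017

The product is delivered to the customer: Nov 3, 2017.
Level-1 processing completes: Nov 3, 2017 − 6 days = Oct 28, 2017.
The image is captured: Oct 28, 2017 − 22 days = Oct 6, 2017.
The task is uplinked: Oct 6, 2017 − 37 days = Aug 30, 2017.
The tasking request is submitted: Aug 30, 2017 − 34 days = Jul 27, 2017.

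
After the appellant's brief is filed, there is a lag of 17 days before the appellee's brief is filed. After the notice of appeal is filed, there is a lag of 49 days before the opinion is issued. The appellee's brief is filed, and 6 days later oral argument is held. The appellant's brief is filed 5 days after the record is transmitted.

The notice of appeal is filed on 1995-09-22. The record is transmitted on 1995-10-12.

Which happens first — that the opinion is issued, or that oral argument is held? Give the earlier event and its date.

Oral argument is held — 1995-11-09

The notice of appeal is filed: Sep 22, 1995.
The opinion is issued: Sep 22, 1995 + 49 days = Nov 10, 1995.
The record is transmitted: Oct 12, 1995.
The appellant's brief is filed: Oct 12, 1995 + 5 days = Oct 17, 1995.
The appellee's brief is filed: Oct 17, 1995 + 17 days = Nov 3, 1995.
Oral argument is held: Nov 3, 1995 + 6 days = Nov 9, 1995.
Comparing: the opinion is issued on Nov 10, 1995 vs oral argument is held on Nov 9, 1995. Earlier: oral argument is held.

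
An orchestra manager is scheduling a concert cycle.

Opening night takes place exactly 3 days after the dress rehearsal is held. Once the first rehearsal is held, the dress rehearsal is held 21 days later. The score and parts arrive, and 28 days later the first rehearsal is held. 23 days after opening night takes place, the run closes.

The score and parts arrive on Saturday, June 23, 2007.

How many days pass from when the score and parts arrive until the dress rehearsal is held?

Causal path: the score and parts arrive → the first rehearsal is held → the dress rehearsal is held.
Total delay along the path: 28 + 21 = 49 days.

49 days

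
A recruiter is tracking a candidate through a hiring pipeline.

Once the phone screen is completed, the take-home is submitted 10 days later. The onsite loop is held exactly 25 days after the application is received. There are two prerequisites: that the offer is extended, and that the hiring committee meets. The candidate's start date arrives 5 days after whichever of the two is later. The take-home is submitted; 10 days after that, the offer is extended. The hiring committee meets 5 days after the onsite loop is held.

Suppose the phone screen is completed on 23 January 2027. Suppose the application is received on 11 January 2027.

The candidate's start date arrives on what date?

17 February 2027

The phone screen is completed: Jan 23, 2027.
The take-home is submitted: Jan 23, 2027 + 10 days = Feb 2, 2027.
The offer is extended: Feb 2, 2027 + 10 days = Feb 12, 2027.
The application is received: Jan 11, 2027.
The onsite loop is held: Jan 11, 2027 + 25 days = Feb 5, 2027.
The hiring committee meets: Feb 5, 2027 + 5 days = Feb 10, 2027.
Both prerequisites met — the offer is extended (Feb 12, 2027), the hiring committee meets (Feb 10, 2027); the later is Feb 12, 2027.
The candidate's start date arrives: Feb 12, 2027 + 5 days = Feb 17, 2027.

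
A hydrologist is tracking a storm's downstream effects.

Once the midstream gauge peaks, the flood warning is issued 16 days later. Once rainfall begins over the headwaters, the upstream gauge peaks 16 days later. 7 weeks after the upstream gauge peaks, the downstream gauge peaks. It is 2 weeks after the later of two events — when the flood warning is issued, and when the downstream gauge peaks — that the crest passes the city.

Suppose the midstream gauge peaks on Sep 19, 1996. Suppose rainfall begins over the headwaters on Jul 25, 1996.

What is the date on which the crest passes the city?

The midstream gauge peaks: Sep 19, 1996.
The flood warning is issued: Sep 19, 1996 + 16 days = Oct 5, 1996.
Rainfall begins over the headwaters: Jul 25, 1996.
The upstream gauge peaks: Jul 25, 1996 + 16 days = Aug 10, 1996.
The downstream gauge peaks: Aug 10, 1996 + 7 weeks = Sep 28, 1996.
Both prerequisites met — the flood warning is issued (Oct 5, 1996), the downstream gauge peaks (Sep 28, 1996); the later is Oct 5, 1996.
The crest passes the city: Oct 5, 1996 + 2 weeks = Oct 19, 1996.

Oct 19, 1996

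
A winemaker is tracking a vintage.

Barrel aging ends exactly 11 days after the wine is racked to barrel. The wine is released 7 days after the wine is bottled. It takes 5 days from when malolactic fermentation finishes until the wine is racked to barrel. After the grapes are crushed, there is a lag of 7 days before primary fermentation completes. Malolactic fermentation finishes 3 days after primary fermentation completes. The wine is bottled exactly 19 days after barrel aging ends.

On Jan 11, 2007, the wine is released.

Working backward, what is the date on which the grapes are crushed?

Nov 20, 2006

The wine is released: Jan 11, 2007.
The wine is bottled: Jan 11, 2007 − 7 days = Jan 4, 2007.
Barrel aging ends: Jan 4, 2007 − 19 days = Dec 16, 2006.
The wine is racked to barrel: Dec 16, 2006 − 11 days = Dec 5, 2006.
Malolactic fermentation finishes: Dec 5, 2006 − 5 days = Nov 30, 2006.
Primary fermentation completes: Nov 30, 2006 − 3 days = Nov 27, 2006.
The grapes are crushed: Nov 27, 2006 − 7 days = Nov 20, 2006.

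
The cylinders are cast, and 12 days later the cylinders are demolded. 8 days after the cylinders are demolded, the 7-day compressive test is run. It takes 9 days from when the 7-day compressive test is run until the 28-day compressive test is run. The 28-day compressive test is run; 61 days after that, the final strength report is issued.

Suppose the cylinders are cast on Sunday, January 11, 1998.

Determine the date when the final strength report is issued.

Saturday, April 11, 1998

The cylinders are cast: Jan 11, 1998.
The cylinders are demolded: Jan 11, 1998 + 12 days = Jan 23, 1998.
The 7-day compressive test is run: Jan 23, 1998 + 8 days = Jan 31, 1998.
The 28-day compressive test is run: Jan 31, 1998 + 9 days = Feb 9, 1998.
The final strength report is issued: Feb 9, 1998 + 61 days = Apr 11, 1998.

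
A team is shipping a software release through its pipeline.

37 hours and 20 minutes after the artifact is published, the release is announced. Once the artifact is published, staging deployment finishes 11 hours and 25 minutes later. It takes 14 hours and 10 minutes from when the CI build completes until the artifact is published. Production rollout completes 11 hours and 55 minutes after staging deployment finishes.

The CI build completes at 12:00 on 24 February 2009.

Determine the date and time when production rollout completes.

01:30 on 26 February 2009

The CI build completes: 12:00 Feb 24, 2009.
The artifact is published: 12:00 Feb 24, 2009 + 14h10m = 02:10 Feb 25, 2009.
Staging deployment finishes: 02:10 Feb 25, 2009 + 11h25m = 13:35 Feb 25, 2009.
Production rollout completes: 13:35 Feb 25, 2009 + 11h55m = 01:30 Feb 26, 2009.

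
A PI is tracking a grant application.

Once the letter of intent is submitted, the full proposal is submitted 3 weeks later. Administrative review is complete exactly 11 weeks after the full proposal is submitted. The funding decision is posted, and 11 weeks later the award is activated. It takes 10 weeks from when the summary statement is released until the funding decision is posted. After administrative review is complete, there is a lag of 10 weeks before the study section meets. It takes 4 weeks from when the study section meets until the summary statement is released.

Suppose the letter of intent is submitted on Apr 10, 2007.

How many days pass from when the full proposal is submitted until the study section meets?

Causal path: the full proposal is submitted → administrative review is complete → the study section meets.
Total delay along the path: 11 + 10 weeks = 21 weeks = 147 days.

147 days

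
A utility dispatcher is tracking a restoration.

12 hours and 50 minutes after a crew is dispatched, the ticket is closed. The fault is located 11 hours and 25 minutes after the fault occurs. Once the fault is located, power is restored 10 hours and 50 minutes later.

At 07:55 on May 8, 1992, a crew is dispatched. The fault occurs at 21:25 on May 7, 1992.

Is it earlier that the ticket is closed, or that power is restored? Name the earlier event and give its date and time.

Power is restored — 19:40 on May 8, 1992

A crew is dispatched: 07:55 May 8, 1992.
The ticket is closed: 07:55 May 8, 1992 + 12h50m = 20:45 May 8, 1992.
The fault occurs: 21:25 May 7, 1992.
The fault is located: 21:25 May 7, 1992 + 11h25m = 08:50 May 8, 1992.
Power is restored: 08:50 May 8, 1992 + 10h50m = 19:40 May 8, 1992.
Comparing: the ticket is closed at 20:45 May 8, 1992 vs power is restored at 19:40 May 8, 1992. Earlier: power is restored.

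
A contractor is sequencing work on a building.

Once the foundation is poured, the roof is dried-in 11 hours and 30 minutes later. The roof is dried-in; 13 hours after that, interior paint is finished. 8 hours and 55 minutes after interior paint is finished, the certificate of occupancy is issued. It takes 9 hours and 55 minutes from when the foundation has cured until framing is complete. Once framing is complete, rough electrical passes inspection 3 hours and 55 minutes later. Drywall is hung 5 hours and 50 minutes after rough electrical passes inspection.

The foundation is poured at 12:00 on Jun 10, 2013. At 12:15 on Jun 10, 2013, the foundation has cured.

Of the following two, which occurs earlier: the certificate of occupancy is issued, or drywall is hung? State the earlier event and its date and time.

The foundation is poured: 12:00 Jun 10, 2013.
The roof is dried-in: 12:00 Jun 10, 2013 + 11h30m = 23:30 Jun 10, 2013.
Interior paint is finished: 23:30 Jun 10, 2013 + 13h = 12:30 Jun 11, 2013.
The certificate of occupancy is issued: 12:30 Jun 11, 2013 + 8h55m = 21:25 Jun 11, 2013.
The foundation has cured: 12:15 Jun 10, 2013.
Framing is complete: 12:15 Jun 10, 2013 + 9h55m = 22:10 Jun 10, 2013.
Rough electrical passes inspection: 22:10 Jun 10, 2013 + 3h55m = 02:05 Jun 11, 2013.
Drywall is hung: 02:05 Jun 11, 2013 + 5h50m = 07:55 Jun 11, 2013.
Comparing: the certificate of occupancy is issued at 21:25 Jun 11, 2013 vs drywall is hung at 07:55 Jun 11, 2013. Earlier: drywall is hung.

Drywall is hung — 07:55 on Jun 11, 2013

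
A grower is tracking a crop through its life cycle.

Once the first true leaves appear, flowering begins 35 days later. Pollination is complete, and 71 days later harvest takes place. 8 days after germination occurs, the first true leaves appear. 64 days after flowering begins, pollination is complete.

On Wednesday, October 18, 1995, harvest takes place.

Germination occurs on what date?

Harvest takes place: Oct 18, 1995.
Pollination is complete: Oct 18, 1995 − 71 days = Aug 8, 1995.
Flowering begins: Aug 8, 1995 − 64 days = Jun 5, 1995.
The first true leaves appear: Jun 5, 1995 − 35 days = May 1, 1995.
Germination occurs: May 1, 1995 − 8 days = Apr 23, 1995.

Sunday, April 23, 1995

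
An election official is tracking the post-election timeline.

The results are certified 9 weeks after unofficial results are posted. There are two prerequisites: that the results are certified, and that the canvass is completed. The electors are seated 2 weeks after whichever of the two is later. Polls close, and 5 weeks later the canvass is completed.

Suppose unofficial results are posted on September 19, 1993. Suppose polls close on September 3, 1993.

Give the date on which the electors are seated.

Unofficial results are posted: Sep 19, 1993.
The results are certified: Sep 19, 1993 + 9 weeks = Nov 21, 1993.
Polls close: Sep 3, 1993.
The canvass is completed: Sep 3, 1993 + 5 weeks = Oct 8, 1993.
Both prerequisites met — the results are certified (Nov 21, 1993), the canvass is completed (Oct 8, 1993); the later is Nov 21, 1993.
The electors are seated: Nov 21, 1993 + 2 weeks = Dec 5, 1993.

December 5, 1993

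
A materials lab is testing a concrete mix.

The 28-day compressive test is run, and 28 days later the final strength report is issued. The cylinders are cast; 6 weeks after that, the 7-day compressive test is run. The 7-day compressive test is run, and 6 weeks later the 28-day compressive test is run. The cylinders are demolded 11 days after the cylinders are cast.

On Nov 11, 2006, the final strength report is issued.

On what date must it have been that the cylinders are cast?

Jul 22, 2006

The final strength report is issued: Nov 11, 2006.
The 28-day compressive test is run: Nov 11, 2006 − 28 days = Oct 14, 2006.
The 7-day compressive test is run: Oct 14, 2006 − 6 weeks = Sep 2, 2006.
The cylinders are cast: Sep 2, 2006 − 6 weeks = Jul 22, 2006.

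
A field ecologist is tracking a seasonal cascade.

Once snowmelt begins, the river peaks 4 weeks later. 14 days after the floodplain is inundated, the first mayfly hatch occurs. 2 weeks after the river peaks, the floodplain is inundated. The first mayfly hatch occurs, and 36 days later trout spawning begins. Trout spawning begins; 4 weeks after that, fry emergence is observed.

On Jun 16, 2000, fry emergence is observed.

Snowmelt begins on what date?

Feb 17, 2000

Fry emergence is observed: Jun 16, 2000.
Trout spawning begins: Jun 16, 2000 − 4 weeks = May 19, 2000.
The first mayfly hatch occurs: May 19, 2000 − 36 days = Apr 13, 2000.
The floodplain is inundated: Apr 13, 2000 − 14 days = Mar 30, 2000.
The river peaks: Mar 30, 2000 − 2 weeks = Mar 16, 2000.
Snowmelt begins: Mar 16, 2000 − 4 weeks = Feb 17, 2000.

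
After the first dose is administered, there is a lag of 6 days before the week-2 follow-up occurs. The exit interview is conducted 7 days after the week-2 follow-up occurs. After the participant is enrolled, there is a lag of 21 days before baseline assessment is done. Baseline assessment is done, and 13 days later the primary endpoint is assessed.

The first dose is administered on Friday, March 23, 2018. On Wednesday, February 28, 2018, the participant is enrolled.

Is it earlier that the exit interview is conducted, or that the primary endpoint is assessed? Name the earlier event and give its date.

The primary endpoint is assessed — Tuesday, April 3, 2018

The first dose is administered: Mar 23, 2018.
The week-2 follow-up occurs: Mar 23, 2018 + 6 days = Mar 29, 2018.
The exit interview is conducted: Mar 29, 2018 + 7 days = Apr 5, 2018.
The participant is enrolled: Feb 28, 2018.
Baseline assessment is done: Feb 28, 2018 + 21 days = Mar 21, 2018.
The primary endpoint is assessed: Mar 21, 2018 + 13 days = Apr 3, 2018.
Comparing: the exit interview is conducted on Apr 5, 2018 vs the primary endpoint is assessed on Apr 3, 2018. Earlier: the primary endpoint is assessed.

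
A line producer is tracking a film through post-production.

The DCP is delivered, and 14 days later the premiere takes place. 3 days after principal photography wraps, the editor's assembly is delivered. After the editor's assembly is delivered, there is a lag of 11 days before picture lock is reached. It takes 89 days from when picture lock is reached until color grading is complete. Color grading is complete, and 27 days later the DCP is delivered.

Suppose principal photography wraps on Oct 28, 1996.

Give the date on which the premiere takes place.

Principal photography wraps: Oct 28, 1996.
The editor's assembly is delivered: Oct 28, 1996 + 3 days = Oct 31, 1996.
Picture lock is reached: Oct 31, 1996 + 11 days = Nov 11, 1996.
Color grading is complete: Nov 11, 1996 + 89 days = Feb 8, 1997.
The DCP is delivered: Feb 8, 1997 + 27 days = Mar 7, 1997.
The premiere takes place: Mar 7, 1997 + 14 days = Mar 21, 1997.

Mar 21, 1997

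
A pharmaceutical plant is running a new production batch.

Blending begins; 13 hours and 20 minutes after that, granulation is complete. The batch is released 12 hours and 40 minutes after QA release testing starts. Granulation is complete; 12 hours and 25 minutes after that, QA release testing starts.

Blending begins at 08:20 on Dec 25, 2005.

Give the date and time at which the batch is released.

22:45 on Dec 26, 2005

Blending begins: 08:20 Dec 25, 2005.
Granulation is complete: 08:20 Dec 25, 2005 + 13h20m = 21:40 Dec 25, 2005.
QA release testing starts: 21:40 Dec 25, 2005 + 12h25m = 10:05 Dec 26, 2005.
The batch is released: 10:05 Dec 26, 2005 + 12h40m = 22:45 Dec 26, 2005.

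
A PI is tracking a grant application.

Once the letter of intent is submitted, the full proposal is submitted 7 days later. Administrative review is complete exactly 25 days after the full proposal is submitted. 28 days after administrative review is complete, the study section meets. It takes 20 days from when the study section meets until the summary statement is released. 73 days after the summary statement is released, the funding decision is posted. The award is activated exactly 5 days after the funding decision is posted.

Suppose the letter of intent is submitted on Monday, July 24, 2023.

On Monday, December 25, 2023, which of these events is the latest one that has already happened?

The letter of intent is submitted: Jul 24, 2023.
The full proposal is submitted: Jul 24, 2023 + 7 days = Jul 31, 2023.
Administrative review is complete: Jul 31, 2023 + 25 days = Aug 25, 2023.
The study section meets: Aug 25, 2023 + 28 days = Sep 22, 2023.
The summary statement is released: Sep 22, 2023 + 20 days = Oct 12, 2023.
The funding decision is posted: Oct 12, 2023 + 73 days = Dec 24, 2023.
The award is activated: Dec 24, 2023 + 5 days = Dec 29, 2023.
Dec 25, 2023 falls between when the funding decision is posted (Dec 24, 2023) and when the award is activated (Dec 29, 2023).

The funding decision is posted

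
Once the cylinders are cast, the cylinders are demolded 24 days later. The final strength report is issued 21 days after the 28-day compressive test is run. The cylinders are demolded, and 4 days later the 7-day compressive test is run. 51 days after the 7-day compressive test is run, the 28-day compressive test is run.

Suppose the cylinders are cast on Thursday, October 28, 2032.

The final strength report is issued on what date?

Saturday, February 5, 2033

The cylinders are cast: Oct 28, 2032.
The cylinders are demolded: Oct 28, 2032 + 24 days = Nov 21, 2032.
The 7-day compressive test is run: Nov 21, 2032 + 4 days = Nov 25, 2032.
The 28-day compressive test is run: Nov 25, 2032 + 51 days = Jan 15, 2033.
The final strength report is issued: Jan 15, 2033 + 21 days = Feb 5, 2033.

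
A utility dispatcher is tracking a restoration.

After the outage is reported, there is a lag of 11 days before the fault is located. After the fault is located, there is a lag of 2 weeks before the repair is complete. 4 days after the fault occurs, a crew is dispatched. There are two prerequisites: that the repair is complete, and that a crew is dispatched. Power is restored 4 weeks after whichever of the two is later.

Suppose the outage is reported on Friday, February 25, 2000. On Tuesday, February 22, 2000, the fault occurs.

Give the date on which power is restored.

Tuesday, April 18, 2000

The outage is reported: Feb 25, 2000.
The fault is located: Feb 25, 2000 + 11 days = Mar 7, 2000.
The repair is complete: Mar 7, 2000 + 2 weeks = Mar 21, 2000.
The fault occurs: Feb 22, 2000.
A crew is dispatched: Feb 22, 2000 + 4 days = Feb 26, 2000.
Both prerequisites met — the repair is complete (Mar 21, 2000), a crew is dispatched (Feb 26, 2000); the later is Mar 21, 2000.
Power is restored: Mar 21, 2000 + 4 weeks = Apr 18, 2000.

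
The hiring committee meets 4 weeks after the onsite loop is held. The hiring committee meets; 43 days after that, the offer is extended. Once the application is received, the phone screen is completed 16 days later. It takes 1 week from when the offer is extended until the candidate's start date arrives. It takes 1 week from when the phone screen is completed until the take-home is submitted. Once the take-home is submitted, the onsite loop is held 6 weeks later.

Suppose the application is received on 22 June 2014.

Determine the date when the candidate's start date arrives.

12 November 2014

The application is received: Jun 22, 2014.
The phone screen is completed: Jun 22, 2014 + 16 days = Jul 8, 2014.
The take-home is submitted: Jul 8, 2014 + 1 week = Jul 15, 2014.
The onsite loop is held: Jul 15, 2014 + 6 weeks = Aug 26, 2014.
The hiring committee meets: Aug 26, 2014 + 4 weeks = Sep 23, 2014.
The offer is extended: Sep 23, 2014 + 43 days = Nov 5, 2014.
The candidate's start date arrives: Nov 5, 2014 + 1 week = Nov 12, 2014.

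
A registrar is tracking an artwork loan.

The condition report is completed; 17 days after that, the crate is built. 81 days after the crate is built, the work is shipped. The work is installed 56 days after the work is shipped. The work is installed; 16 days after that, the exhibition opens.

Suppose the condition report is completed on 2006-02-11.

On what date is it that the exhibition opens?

The condition report is completed: Feb 11, 2006.
The crate is built: Feb 11, 2006 + 17 days = Feb 28, 2006.
The work is shipped: Feb 28, 2006 + 81 days = May 20, 2006.
The work is installed: May 20, 2006 + 56 days = Jul 15, 2006.
The exhibition opens: Jul 15, 2006 + 16 days = Jul 31, 2006.

2006-07-31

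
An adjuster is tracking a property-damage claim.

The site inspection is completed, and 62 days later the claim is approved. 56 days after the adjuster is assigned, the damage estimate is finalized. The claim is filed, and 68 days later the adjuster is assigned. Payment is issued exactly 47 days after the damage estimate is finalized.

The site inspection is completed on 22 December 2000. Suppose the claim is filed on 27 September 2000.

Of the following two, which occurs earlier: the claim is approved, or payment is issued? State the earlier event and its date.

The claim is approved — 22 February 2001

The site inspection is completed: Dec 22, 2000.
The claim is approved: Dec 22, 2000 + 62 days = Feb 22, 2001.
The claim is filed: Sep 27, 2000.
The adjuster is assigned: Sep 27, 2000 + 68 days = Dec 4, 2000.
The damage estimate is finalized: Dec 4, 2000 + 56 days = Jan 29, 2001.
Payment is issued: Jan 29, 2001 + 47 days = Mar 17, 2001.
Comparing: the claim is approved on Feb 22, 2001 vs payment is issued on Mar 17, 2001. Earlier: the claim is approved.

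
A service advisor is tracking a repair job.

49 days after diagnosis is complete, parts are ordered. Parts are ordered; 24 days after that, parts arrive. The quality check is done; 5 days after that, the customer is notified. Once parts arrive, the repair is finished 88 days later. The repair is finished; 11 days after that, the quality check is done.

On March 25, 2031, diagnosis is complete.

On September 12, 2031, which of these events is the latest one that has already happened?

Diagnosis is complete: Mar 25, 2031.
Parts are ordered: Mar 25, 2031 + 49 days = May 13, 2031.
Parts arrive: May 13, 2031 + 24 days = Jun 6, 2031.
The repair is finished: Jun 6, 2031 + 88 days = Sep 2, 2031.
The quality check is done: Sep 2, 2031 + 11 days = Sep 13, 2031.
The customer is notified: Sep 13, 2031 + 5 days = Sep 18, 2031.
Sep 12, 2031 falls between when the repair is finished (Sep 2, 2031) and when the quality check is done (Sep 13, 2031).

The repair is finished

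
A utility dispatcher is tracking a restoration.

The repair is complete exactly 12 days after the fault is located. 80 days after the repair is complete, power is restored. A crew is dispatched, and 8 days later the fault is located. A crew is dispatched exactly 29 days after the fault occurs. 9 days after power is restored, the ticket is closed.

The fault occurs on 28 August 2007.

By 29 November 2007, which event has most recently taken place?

The repair is complete

The fault occurs: Aug 28, 2007.
A crew is dispatched: Aug 28, 2007 + 29 days = Sep 26, 2007.
The fault is located: Sep 26, 2007 + 8 days = Oct 4, 2007.
The repair is complete: Oct 4, 2007 + 12 days = Oct 16, 2007.
Power is restored: Oct 16, 2007 + 80 days = Jan 4, 2008.
The ticket is closed: Jan 4, 2008 + 9 days = Jan 13, 2008.
Nov 29, 2007 falls between when the repair is complete (Oct 16, 2007) and when power is restored (Jan 4, 2008).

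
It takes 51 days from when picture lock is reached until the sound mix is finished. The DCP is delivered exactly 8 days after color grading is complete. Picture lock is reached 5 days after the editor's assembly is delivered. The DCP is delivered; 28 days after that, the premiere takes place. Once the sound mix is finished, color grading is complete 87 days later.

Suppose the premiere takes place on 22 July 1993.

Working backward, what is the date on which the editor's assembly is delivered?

The premiere takes place: Jul 22, 1993.
The DCP is delivered: Jul 22, 1993 − 28 days = Jun 24, 1993.
Color grading is complete: Jun 24, 1993 − 8 days = Jun 16, 1993.
The sound mix is finished: Jun 16, 1993 − 87 days = Mar 21, 1993.
Picture lock is reached: Mar 21, 1993 − 51 days = Jan 29, 1993.
The editor's assembly is delivered: Jan 29, 1993 − 5 days = Jan 24, 1993.

24 January 1993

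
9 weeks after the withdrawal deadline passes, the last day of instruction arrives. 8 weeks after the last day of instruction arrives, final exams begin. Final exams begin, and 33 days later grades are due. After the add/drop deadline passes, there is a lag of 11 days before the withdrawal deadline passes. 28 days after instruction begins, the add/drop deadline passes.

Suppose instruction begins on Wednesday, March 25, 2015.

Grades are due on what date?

Instruction begins: Mar 25, 2015.
The add/drop deadline passes: Mar 25, 2015 + 28 days = Apr 22, 2015.
The withdrawal deadline passes: Apr 22, 2015 + 11 days = May 3, 2015.
The last day of instruction arrives: May 3, 2015 + 9 weeks = Jul 5, 2015.
Final exams begin: Jul 5, 2015 + 8 weeks = Aug 30, 2015.
Grades are due: Aug 30, 2015 + 33 days = Oct 2, 2015.

Friday, October 2, 2015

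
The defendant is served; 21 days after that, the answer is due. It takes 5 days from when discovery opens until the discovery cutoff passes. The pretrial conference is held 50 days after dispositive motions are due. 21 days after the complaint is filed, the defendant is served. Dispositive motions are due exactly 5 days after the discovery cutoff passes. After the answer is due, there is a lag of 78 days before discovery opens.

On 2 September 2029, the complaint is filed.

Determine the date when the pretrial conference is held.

1 March 2030

The complaint is filed: Sep 2, 2029.
The defendant is served: Sep 2, 2029 + 21 days = Sep 23, 2029.
The answer is due: Sep 23, 2029 + 21 days = Oct 14, 2029.
Discovery opens: Oct 14, 2029 + 78 days = Dec 31, 2029.
The discovery cutoff passes: Dec 31, 2029 + 5 days = Jan 5, 2030.
Dispositive motions are due: Jan 5, 2030 + 5 days = Jan 10, 2030.
The pretrial conference is held: Jan 10, 2030 + 50 days = Mar 1, 2030.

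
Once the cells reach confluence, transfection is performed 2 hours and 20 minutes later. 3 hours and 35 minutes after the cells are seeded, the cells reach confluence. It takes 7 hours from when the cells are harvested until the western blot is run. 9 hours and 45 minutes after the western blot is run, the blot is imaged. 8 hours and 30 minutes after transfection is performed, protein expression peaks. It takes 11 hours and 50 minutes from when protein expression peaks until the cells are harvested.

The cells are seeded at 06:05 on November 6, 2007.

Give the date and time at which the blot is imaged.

01:05 on November 8, 2007

The cells are seeded: 06:05 Nov 6, 2007.
The cells reach confluence: 06:05 Nov 6, 2007 + 3h35m = 09:40 Nov 6, 2007.
Transfection is performed: 09:40 Nov 6, 2007 + 2h20m = 12:00 Nov 6, 2007.
Protein expression peaks: 12:00 Nov 6, 2007 + 8h30m = 20:30 Nov 6, 2007.
The cells are harvested: 20:30 Nov 6, 2007 + 11h50m = 08:20 Nov 7, 2007.
The western blot is run: 08:20 Nov 7, 2007 + 7h = 15:20 Nov 7, 2007.
The blot is imaged: 15:20 Nov 7, 2007 + 9h45m = 01:05 Nov 8, 2007.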